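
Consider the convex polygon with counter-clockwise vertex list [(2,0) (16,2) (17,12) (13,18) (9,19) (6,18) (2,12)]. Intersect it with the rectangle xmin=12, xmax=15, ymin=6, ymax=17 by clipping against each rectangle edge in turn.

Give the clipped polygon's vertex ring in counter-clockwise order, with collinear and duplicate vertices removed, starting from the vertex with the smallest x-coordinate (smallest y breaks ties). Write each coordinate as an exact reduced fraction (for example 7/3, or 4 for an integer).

1. After x ≥ 12: [(12,10/7) (16,2) (17,12) (13,18) (12,73/4)]
2. After x ≤ 15: [(12,10/7) (15,13/7) (15,15) (13,18) (12,73/4)]
3. After y ≥ 6: [(12,6) (15,6) (15,15) (13,18) (12,73/4)]
4. After y ≤ 17: [(12,17) (12,6) (15,6) (15,15) (41/3,17)]
5. Canonical ring: [(12,6) (15,6) (15,15) (41/3,17) (12,17)]

Clipped polygon: [(12,6) (15,6) (15,15) (41/3,17) (12,17)]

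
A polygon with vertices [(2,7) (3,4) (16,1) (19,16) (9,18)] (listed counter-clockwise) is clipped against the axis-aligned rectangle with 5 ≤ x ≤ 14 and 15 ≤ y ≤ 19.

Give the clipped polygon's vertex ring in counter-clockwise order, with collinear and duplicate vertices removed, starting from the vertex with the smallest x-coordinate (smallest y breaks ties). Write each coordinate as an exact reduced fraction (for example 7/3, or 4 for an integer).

Clipped polygon: [(78/11,15) (14,15) (14,17) (9,18)]

1. After x ≥ 5: [(5,82/7) (5,46/13) (16,1) (19,16) (9,18)]
2. After x ≤ 14: [(5,82/7) (5,46/13) (14,19/13) (14,17) (9,18)]
3. After y ≥ 15: [(78/11,15) (14,15) (14,17) (9,18)]
4. After y ≤ 19: [(78/11,15) (14,15) (14,17) (9,18)]
5. Canonical ring: [(78/11,15) (14,15) (14,17) (9,18)]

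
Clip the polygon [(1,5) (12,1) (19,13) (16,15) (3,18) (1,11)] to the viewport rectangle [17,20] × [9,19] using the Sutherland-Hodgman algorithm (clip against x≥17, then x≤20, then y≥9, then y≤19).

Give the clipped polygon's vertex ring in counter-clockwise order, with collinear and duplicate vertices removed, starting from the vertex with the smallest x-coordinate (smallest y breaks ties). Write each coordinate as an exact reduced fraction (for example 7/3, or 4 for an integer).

Clipped polygon: [(17,67/7) (19,13) (17,43/3)]

1. After x ≥ 17: [(17,67/7) (19,13) (17,43/3)]
2. After x ≤ 20: [(17,67/7) (19,13) (17,43/3)]
3. After y ≥ 9: [(17,67/7) (19,13) (17,43/3)]
4. After y ≤ 19: [(17,67/7) (19,13) (17,43/3)]
5. Canonical ring: [(17,67/7) (19,13) (17,43/3)]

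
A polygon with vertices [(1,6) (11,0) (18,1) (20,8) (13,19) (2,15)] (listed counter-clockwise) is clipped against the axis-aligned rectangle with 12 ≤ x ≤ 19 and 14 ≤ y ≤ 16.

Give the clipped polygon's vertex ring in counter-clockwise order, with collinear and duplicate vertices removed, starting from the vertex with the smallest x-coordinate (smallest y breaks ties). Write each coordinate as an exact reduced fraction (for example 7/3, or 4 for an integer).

Clipped polygon: [(12,14) (178/11,14) (164/11,16) (12,16)]

1. After x ≥ 12: [(12,1/7) (18,1) (20,8) (13,19) (12,205/11)]
2. After x ≤ 19: [(12,1/7) (18,1) (19,9/2) (19,67/7) (13,19) (12,205/11)]
3. After y ≥ 14: [(12,14) (178/11,14) (13,19) (12,205/11)]
4. After y ≤ 16: [(12,16) (12,14) (178/11,14) (164/11,16)]
5. Canonical ring: [(12,14) (178/11,14) (164/11,16) (12,16)]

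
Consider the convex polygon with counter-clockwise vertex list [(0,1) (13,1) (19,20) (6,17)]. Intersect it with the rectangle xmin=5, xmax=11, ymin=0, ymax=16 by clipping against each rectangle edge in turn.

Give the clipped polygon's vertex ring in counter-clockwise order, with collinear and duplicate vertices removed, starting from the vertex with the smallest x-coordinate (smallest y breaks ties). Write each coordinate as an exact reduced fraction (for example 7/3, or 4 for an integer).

1. After x ≥ 5: [(5,43/3) (5,1) (13,1) (19,20) (6,17)]
2. After x ≤ 11: [(5,43/3) (5,1) (11,1) (11,236/13) (6,17)]
3. After y ≥ 0: [(5,43/3) (5,1) (11,1) (11,236/13) (6,17)]
4. After y ≤ 16: [(45/8,16) (5,43/3) (5,1) (11,1) (11,16)]
5. Canonical ring: [(5,1) (11,1) (11,16) (45/8,16) (5,43/3)]

Clipped polygon: [(5,1) (11,1) (11,16) (45/8,16) (5,43/3)]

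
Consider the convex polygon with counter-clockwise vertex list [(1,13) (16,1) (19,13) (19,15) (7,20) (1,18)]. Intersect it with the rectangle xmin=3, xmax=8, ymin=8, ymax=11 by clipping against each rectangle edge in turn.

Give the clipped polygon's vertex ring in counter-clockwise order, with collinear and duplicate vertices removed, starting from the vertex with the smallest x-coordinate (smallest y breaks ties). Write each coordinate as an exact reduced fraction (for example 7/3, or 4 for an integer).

Clipped polygon: [(7/2,11) (29/4,8) (8,8) (8,11)]

1. After x ≥ 3: [(3,57/5) (16,1) (19,13) (19,15) (7,20) (3,56/3)]
2. After x ≤ 8: [(3,57/5) (8,37/5) (8,235/12) (7,20) (3,56/3)]
3. After y ≥ 8: [(3,57/5) (29/4,8) (8,8) (8,235/12) (7,20) (3,56/3)]
4. After y ≤ 11: [(7/2,11) (29/4,8) (8,8) (8,11)]
5. Canonical ring: [(7/2,11) (29/4,8) (8,8) (8,11)]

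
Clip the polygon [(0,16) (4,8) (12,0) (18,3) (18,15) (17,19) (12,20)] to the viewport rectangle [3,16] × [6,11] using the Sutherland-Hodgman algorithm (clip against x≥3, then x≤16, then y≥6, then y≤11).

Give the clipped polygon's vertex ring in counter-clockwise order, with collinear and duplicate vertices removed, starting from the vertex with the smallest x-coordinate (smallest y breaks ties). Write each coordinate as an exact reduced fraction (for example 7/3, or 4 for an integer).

1. After x ≥ 3: [(3,17) (3,10) (4,8) (12,0) (18,3) (18,15) (17,19) (12,20)]
2. After x ≤ 16: [(3,17) (3,10) (4,8) (12,0) (16,2) (16,96/5) (12,20)]
3. After y ≥ 6: [(3,17) (3,10) (4,8) (6,6) (16,6) (16,96/5) (12,20)]
4. After y ≤ 11: [(3,11) (3,10) (4,8) (6,6) (16,6) (16,11)]
5. Canonical ring: [(3,10) (4,8) (6,6) (16,6) (16,11) (3,11)]

Clipped polygon: [(3,10) (4,8) (6,6) (16,6) (16,11) (3,11)]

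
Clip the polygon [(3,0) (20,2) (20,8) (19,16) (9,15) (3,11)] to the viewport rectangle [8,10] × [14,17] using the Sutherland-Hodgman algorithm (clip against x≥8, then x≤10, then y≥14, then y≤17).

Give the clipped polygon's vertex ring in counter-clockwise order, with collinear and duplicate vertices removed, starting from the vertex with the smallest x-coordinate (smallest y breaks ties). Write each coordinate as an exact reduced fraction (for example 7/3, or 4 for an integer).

Clipped polygon: [(8,14) (10,14) (10,151/10) (9,15) (8,43/3)]

1. After x ≥ 8: [(8,10/17) (20,2) (20,8) (19,16) (9,15) (8,43/3)]
2. After x ≤ 10: [(8,10/17) (10,14/17) (10,151/10) (9,15) (8,43/3)]
3. After y ≥ 14: [(8,14) (10,14) (10,151/10) (9,15) (8,43/3)]
4. After y ≤ 17: [(8,14) (10,14) (10,151/10) (9,15) (8,43/3)]
5. Canonical ring: [(8,14) (10,14) (10,151/10) (9,15) (8,43/3)]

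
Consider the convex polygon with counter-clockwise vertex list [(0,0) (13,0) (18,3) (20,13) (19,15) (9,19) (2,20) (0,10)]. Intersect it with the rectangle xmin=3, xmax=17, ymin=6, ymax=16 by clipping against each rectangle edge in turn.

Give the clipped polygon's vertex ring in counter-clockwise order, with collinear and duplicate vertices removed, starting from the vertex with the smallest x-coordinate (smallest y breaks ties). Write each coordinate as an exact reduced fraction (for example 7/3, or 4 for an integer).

1. After x ≥ 3: [(3,0) (13,0) (18,3) (20,13) (19,15) (9,19) (3,139/7)]
2. After x ≤ 17: [(3,0) (13,0) (17,12/5) (17,79/5) (9,19) (3,139/7)]
3. After y ≥ 6: [(3,6) (17,6) (17,79/5) (9,19) (3,139/7)]
4. After y ≤ 16: [(3,16) (3,6) (17,6) (17,79/5) (33/2,16)]
5. Canonical ring: [(3,6) (17,6) (17,79/5) (33/2,16) (3,16)]

Clipped polygon: [(3,6) (17,6) (17,79/5) (33/2,16) (3,16)]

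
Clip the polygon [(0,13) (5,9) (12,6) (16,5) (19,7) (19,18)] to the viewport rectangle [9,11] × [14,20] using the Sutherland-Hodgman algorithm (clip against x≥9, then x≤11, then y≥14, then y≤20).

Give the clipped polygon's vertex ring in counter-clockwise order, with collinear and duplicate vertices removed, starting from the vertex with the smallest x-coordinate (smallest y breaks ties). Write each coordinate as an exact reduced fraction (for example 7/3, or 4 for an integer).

Clipped polygon: [(9,14) (11,14) (11,302/19) (9,292/19)]

1. After x ≥ 9: [(9,292/19) (9,51/7) (12,6) (16,5) (19,7) (19,18)]
2. After x ≤ 11: [(11,302/19) (9,292/19) (9,51/7) (11,45/7)]
3. After y ≥ 14: [(11,14) (11,302/19) (9,292/19) (9,14)]
4. After y ≤ 20: [(11,14) (11,302/19) (9,292/19) (9,14)]
5. Canonical ring: [(9,14) (11,14) (11,302/19) (9,292/19)]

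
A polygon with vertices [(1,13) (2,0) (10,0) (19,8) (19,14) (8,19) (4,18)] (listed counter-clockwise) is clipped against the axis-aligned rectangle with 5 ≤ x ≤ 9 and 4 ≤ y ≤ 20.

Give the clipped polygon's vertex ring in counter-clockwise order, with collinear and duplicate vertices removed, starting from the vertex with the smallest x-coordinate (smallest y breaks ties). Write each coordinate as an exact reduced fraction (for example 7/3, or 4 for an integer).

1. After x ≥ 5: [(5,0) (10,0) (19,8) (19,14) (8,19) (5,73/4)]
2. After x ≤ 9: [(5,0) (9,0) (9,204/11) (8,19) (5,73/4)]
3. After y ≥ 4: [(5,4) (9,4) (9,204/11) (8,19) (5,73/4)]
4. After y ≤ 20: [(5,4) (9,4) (9,204/11) (8,19) (5,73/4)]
5. Canonical ring: [(5,4) (9,4) (9,204/11) (8,19) (5,73/4)]

Clipped polygon: [(5,4) (9,4) (9,204/11) (8,19) (5,73/4)]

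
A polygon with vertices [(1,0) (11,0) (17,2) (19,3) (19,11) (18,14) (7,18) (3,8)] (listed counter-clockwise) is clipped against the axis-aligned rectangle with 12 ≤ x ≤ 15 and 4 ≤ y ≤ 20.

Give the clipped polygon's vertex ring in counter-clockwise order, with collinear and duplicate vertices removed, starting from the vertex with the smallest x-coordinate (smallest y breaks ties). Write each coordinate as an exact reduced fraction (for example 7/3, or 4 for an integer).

Clipped polygon: [(12,4) (15,4) (15,166/11) (12,178/11)]

1. After x ≥ 12: [(12,1/3) (17,2) (19,3) (19,11) (18,14) (12,178/11)]
2. After x ≤ 15: [(12,1/3) (15,4/3) (15,166/11) (12,178/11)]
3. After y ≥ 4: [(12,4) (15,4) (15,166/11) (12,178/11)]
4. After y ≤ 20: [(12,4) (15,4) (15,166/11) (12,178/11)]
5. Canonical ring: [(12,4) (15,4) (15,166/11) (12,178/11)]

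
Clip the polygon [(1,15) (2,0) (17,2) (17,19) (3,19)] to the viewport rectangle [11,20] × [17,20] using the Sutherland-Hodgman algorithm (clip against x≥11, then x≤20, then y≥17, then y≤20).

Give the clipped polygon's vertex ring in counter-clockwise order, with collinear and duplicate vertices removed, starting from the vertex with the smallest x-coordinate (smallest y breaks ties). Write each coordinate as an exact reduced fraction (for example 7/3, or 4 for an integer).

Clipped polygon: [(11,17) (17,17) (17,19) (11,19)]

1. After x ≥ 11: [(11,6/5) (17,2) (17,19) (11,19)]
2. After x ≤ 20: [(11,6/5) (17,2) (17,19) (11,19)]
3. After y ≥ 17: [(11,17) (17,17) (17,19) (11,19)]
4. After y ≤ 20: [(11,17) (17,17) (17,19) (11,19)]
5. Canonical ring: [(11,17) (17,17) (17,19) (11,19)]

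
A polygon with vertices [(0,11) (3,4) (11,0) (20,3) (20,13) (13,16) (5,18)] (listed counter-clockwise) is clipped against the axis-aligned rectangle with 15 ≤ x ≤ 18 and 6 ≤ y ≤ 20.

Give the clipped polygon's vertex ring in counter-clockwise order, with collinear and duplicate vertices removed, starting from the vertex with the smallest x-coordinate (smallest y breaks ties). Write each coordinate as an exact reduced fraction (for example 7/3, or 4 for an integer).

1. After x ≥ 15: [(15,4/3) (20,3) (20,13) (15,106/7)]
2. After x ≤ 18: [(15,4/3) (18,7/3) (18,97/7) (15,106/7)]
3. After y ≥ 6: [(15,6) (18,6) (18,97/7) (15,106/7)]
4. After y ≤ 20: [(15,6) (18,6) (18,97/7) (15,106/7)]
5. Canonical ring: [(15,6) (18,6) (18,97/7) (15,106/7)]

Clipped polygon: [(15,6) (18,6) (18,97/7) (15,106/7)]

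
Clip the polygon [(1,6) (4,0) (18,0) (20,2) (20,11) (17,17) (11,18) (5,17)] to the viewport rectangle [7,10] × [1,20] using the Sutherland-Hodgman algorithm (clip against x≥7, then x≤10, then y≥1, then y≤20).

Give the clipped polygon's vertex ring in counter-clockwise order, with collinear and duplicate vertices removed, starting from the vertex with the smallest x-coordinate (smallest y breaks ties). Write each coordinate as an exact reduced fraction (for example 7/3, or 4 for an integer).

1. After x ≥ 7: [(7,0) (18,0) (20,2) (20,11) (17,17) (11,18) (7,52/3)]
2. After x ≤ 10: [(7,0) (10,0) (10,107/6) (7,52/3)]
3. After y ≥ 1: [(7,1) (10,1) (10,107/6) (7,52/3)]
4. After y ≤ 20: [(7,1) (10,1) (10,107/6) (7,52/3)]
5. Canonical ring: [(7,1) (10,1) (10,107/6) (7,52/3)]

Clipped polygon: [(7,1) (10,1) (10,107/6) (7,52/3)]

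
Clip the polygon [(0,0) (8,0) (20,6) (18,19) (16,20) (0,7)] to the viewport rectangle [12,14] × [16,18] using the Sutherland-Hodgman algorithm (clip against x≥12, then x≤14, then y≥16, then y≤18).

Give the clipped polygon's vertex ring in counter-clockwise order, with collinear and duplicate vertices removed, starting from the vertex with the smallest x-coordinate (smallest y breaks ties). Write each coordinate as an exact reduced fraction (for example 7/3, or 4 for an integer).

Clipped polygon: [(12,16) (14,16) (14,18) (176/13,18) (12,67/4)]

1. After x ≥ 12: [(12,2) (20,6) (18,19) (16,20) (12,67/4)]
2. After x ≤ 14: [(12,2) (14,3) (14,147/8) (12,67/4)]
3. After y ≥ 16: [(12,16) (14,16) (14,147/8) (12,67/4)]
4. After y ≤ 18: [(12,16) (14,16) (14,18) (176/13,18) (12,67/4)]
5. Canonical ring: [(12,16) (14,16) (14,18) (176/13,18) (12,67/4)]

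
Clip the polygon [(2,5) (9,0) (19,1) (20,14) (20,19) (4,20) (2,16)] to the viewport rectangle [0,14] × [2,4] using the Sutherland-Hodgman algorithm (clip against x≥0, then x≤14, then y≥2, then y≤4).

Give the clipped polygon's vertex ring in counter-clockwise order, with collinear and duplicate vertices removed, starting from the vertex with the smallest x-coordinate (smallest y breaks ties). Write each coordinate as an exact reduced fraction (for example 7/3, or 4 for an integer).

1. After x ≥ 0: [(2,5) (9,0) (19,1) (20,14) (20,19) (4,20) (2,16)]
2. After x ≤ 14: [(2,5) (9,0) (14,1/2) (14,155/8) (4,20) (2,16)]
3. After y ≥ 2: [(2,5) (31/5,2) (14,2) (14,155/8) (4,20) (2,16)]
4. After y ≤ 4: [(17/5,4) (31/5,2) (14,2) (14,4)]
5. Canonical ring: [(17/5,4) (31/5,2) (14,2) (14,4)]

Clipped polygon: [(17/5,4) (31/5,2) (14,2) (14,4)]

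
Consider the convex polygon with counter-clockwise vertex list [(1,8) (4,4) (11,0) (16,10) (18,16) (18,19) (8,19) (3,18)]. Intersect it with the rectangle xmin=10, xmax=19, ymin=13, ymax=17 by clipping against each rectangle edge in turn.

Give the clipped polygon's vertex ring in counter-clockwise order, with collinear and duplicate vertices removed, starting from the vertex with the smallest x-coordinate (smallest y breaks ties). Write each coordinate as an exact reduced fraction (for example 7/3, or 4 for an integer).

1. After x ≥ 10: [(10,4/7) (11,0) (16,10) (18,16) (18,19) (10,19)]
2. After x ≤ 19: [(10,4/7) (11,0) (16,10) (18,16) (18,19) (10,19)]
3. After y ≥ 13: [(10,13) (17,13) (18,16) (18,19) (10,19)]
4. After y ≤ 17: [(10,17) (10,13) (17,13) (18,16) (18,17)]
5. Canonical ring: [(10,13) (17,13) (18,16) (18,17) (10,17)]

Clipped polygon: [(10,13) (17,13) (18,16) (18,17) (10,17)]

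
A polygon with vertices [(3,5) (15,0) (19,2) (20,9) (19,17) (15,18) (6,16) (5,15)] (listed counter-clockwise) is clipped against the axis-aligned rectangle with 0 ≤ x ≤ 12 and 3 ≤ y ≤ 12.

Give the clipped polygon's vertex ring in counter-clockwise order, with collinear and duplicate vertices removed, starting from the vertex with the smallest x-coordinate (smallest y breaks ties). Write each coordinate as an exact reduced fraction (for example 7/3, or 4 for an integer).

Clipped polygon: [(3,5) (39/5,3) (12,3) (12,12) (22/5,12)]

1. After x ≥ 0: [(3,5) (15,0) (19,2) (20,9) (19,17) (15,18) (6,16) (5,15)]
2. After x ≤ 12: [(3,5) (12,5/4) (12,52/3) (6,16) (5,15)]
3. After y ≥ 3: [(3,5) (39/5,3) (12,3) (12,52/3) (6,16) (5,15)]
4. After y ≤ 12: [(22/5,12) (3,5) (39/5,3) (12,3) (12,12)]
5. Canonical ring: [(3,5) (39/5,3) (12,3) (12,12) (22/5,12)]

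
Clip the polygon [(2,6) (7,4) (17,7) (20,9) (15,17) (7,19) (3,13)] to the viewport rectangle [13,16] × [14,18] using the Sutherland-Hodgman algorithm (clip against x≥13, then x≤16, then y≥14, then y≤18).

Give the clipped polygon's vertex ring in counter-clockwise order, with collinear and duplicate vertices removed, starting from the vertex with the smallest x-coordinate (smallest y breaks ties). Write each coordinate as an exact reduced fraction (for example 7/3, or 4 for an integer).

1. After x ≥ 13: [(13,29/5) (17,7) (20,9) (15,17) (13,35/2)]
2. After x ≤ 16: [(13,29/5) (16,67/10) (16,77/5) (15,17) (13,35/2)]
3. After y ≥ 14: [(13,14) (16,14) (16,77/5) (15,17) (13,35/2)]
4. After y ≤ 18: [(13,14) (16,14) (16,77/5) (15,17) (13,35/2)]
5. Canonical ring: [(13,14) (16,14) (16,77/5) (15,17) (13,35/2)]

Clipped polygon: [(13,14) (16,14) (16,77/5) (15,17) (13,35/2)]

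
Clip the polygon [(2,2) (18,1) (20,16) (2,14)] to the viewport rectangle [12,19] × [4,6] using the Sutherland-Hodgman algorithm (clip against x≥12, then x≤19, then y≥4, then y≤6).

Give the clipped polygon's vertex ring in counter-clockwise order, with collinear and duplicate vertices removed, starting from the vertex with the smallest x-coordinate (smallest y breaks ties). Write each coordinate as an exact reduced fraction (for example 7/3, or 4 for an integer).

Clipped polygon: [(12,4) (92/5,4) (56/3,6) (12,6)]

1. After x ≥ 12: [(12,11/8) (18,1) (20,16) (12,136/9)]
2. After x ≤ 19: [(12,11/8) (18,1) (19,17/2) (19,143/9) (12,136/9)]
3. After y ≥ 4: [(12,4) (92/5,4) (19,17/2) (19,143/9) (12,136/9)]
4. After y ≤ 6: [(12,6) (12,4) (92/5,4) (56/3,6)]
5. Canonical ring: [(12,4) (92/5,4) (56/3,6) (12,6)]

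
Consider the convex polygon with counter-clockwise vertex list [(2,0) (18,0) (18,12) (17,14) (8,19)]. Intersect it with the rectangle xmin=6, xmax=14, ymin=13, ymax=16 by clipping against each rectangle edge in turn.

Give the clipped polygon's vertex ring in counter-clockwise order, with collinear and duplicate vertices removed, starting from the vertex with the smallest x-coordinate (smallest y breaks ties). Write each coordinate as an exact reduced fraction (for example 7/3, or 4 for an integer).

Clipped polygon: [(116/19,13) (14,13) (14,47/3) (67/5,16) (134/19,16)]

1. After x ≥ 6: [(6,38/3) (6,0) (18,0) (18,12) (17,14) (8,19)]
2. After x ≤ 14: [(6,38/3) (6,0) (14,0) (14,47/3) (8,19)]
3. After y ≥ 13: [(116/19,13) (14,13) (14,47/3) (8,19)]
4. After y ≤ 16: [(134/19,16) (116/19,13) (14,13) (14,47/3) (67/5,16)]
5. Canonical ring: [(116/19,13) (14,13) (14,47/3) (67/5,16) (134/19,16)]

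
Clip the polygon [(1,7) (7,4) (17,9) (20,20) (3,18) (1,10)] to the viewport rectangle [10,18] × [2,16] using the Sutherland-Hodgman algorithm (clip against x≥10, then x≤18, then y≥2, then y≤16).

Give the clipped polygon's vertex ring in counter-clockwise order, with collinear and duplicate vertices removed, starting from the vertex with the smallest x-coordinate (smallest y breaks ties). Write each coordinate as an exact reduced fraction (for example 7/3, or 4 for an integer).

Clipped polygon: [(10,11/2) (17,9) (18,38/3) (18,16) (10,16)]

1. After x ≥ 10: [(10,11/2) (17,9) (20,20) (10,320/17)]
2. After x ≤ 18: [(10,11/2) (17,9) (18,38/3) (18,336/17) (10,320/17)]
3. After y ≥ 2: [(10,11/2) (17,9) (18,38/3) (18,336/17) (10,320/17)]
4. After y ≤ 16: [(10,16) (10,11/2) (17,9) (18,38/3) (18,16)]
5. Canonical ring: [(10,11/2) (17,9) (18,38/3) (18,16) (10,16)]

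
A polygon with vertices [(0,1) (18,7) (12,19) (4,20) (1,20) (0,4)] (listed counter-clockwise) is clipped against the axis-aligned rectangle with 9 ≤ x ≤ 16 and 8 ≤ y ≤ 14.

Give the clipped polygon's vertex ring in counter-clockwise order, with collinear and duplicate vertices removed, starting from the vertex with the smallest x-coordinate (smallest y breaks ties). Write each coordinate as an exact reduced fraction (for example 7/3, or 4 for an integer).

Clipped polygon: [(9,8) (16,8) (16,11) (29/2,14) (9,14)]

1. After x ≥ 9: [(9,4) (18,7) (12,19) (9,155/8)]
2. After x ≤ 16: [(9,4) (16,19/3) (16,11) (12,19) (9,155/8)]
3. After y ≥ 8: [(9,8) (16,8) (16,11) (12,19) (9,155/8)]
4. After y ≤ 14: [(9,14) (9,8) (16,8) (16,11) (29/2,14)]
5. Canonical ring: [(9,8) (16,8) (16,11) (29/2,14) (9,14)]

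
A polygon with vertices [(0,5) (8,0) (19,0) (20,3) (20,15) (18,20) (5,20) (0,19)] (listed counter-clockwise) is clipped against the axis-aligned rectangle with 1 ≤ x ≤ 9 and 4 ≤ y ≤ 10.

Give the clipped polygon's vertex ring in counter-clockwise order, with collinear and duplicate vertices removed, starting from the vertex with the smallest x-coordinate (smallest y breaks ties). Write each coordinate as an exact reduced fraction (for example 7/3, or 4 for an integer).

Clipped polygon: [(1,35/8) (8/5,4) (9,4) (9,10) (1,10)]

1. After x ≥ 1: [(1,35/8) (8,0) (19,0) (20,3) (20,15) (18,20) (5,20) (1,96/5)]
2. After x ≤ 9: [(1,35/8) (8,0) (9,0) (9,20) (5,20) (1,96/5)]
3. After y ≥ 4: [(1,35/8) (8/5,4) (9,4) (9,20) (5,20) (1,96/5)]
4. After y ≤ 10: [(1,10) (1,35/8) (8/5,4) (9,4) (9,10)]
5. Canonical ring: [(1,35/8) (8/5,4) (9,4) (9,10) (1,10)]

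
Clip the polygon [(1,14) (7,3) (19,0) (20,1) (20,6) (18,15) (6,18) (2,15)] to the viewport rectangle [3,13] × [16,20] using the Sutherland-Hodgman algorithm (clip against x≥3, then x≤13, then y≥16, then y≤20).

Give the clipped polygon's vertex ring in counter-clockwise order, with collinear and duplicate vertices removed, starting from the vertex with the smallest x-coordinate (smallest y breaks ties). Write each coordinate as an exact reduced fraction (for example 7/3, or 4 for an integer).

1. After x ≥ 3: [(3,31/3) (7,3) (19,0) (20,1) (20,6) (18,15) (6,18) (3,63/4)]
2. After x ≤ 13: [(3,31/3) (7,3) (13,3/2) (13,65/4) (6,18) (3,63/4)]
3. After y ≥ 16: [(13,16) (13,65/4) (6,18) (10/3,16)]
4. After y ≤ 20: [(13,16) (13,65/4) (6,18) (10/3,16)]
5. Canonical ring: [(10/3,16) (13,16) (13,65/4) (6,18)]

Clipped polygon: [(10/3,16) (13,16) (13,65/4) (6,18)]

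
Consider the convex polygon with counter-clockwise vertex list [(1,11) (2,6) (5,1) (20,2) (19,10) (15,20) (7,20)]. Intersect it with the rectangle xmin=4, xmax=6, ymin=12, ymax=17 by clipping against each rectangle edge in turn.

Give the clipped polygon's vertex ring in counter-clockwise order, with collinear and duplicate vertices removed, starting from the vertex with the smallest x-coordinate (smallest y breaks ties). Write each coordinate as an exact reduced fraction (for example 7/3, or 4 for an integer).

1. After x ≥ 4: [(4,31/2) (4,8/3) (5,1) (20,2) (19,10) (15,20) (7,20)]
2. After x ≤ 6: [(6,37/2) (4,31/2) (4,8/3) (5,1) (6,16/15)]
3. After y ≥ 12: [(6,12) (6,37/2) (4,31/2) (4,12)]
4. After y ≤ 17: [(6,12) (6,17) (5,17) (4,31/2) (4,12)]
5. Canonical ring: [(4,12) (6,12) (6,17) (5,17) (4,31/2)]

Clipped polygon: [(4,12) (6,12) (6,17) (5,17) (4,31/2)]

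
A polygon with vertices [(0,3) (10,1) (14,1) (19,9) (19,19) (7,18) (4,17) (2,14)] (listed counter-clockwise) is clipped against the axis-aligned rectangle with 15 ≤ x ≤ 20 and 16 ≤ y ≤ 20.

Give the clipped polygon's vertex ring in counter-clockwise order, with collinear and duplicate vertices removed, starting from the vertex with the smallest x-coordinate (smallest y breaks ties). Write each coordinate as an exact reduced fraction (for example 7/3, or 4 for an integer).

Clipped polygon: [(15,16) (19,16) (19,19) (15,56/3)]

1. After x ≥ 15: [(15,13/5) (19,9) (19,19) (15,56/3)]
2. After x ≤ 20: [(15,13/5) (19,9) (19,19) (15,56/3)]
3. After y ≥ 16: [(15,16) (19,16) (19,19) (15,56/3)]
4. After y ≤ 20: [(15,16) (19,16) (19,19) (15,56/3)]
5. Canonical ring: [(15,16) (19,16) (19,19) (15,56/3)]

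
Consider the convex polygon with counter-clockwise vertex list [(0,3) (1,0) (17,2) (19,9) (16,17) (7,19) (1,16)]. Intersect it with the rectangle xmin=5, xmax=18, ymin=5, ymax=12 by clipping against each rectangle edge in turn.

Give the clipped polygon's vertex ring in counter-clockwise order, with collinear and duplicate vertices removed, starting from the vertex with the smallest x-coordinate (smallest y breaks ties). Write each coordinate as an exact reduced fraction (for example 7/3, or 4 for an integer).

Clipped polygon: [(5,5) (125/7,5) (18,11/2) (18,35/3) (143/8,12) (5,12)]

1. After x ≥ 5: [(5,1/2) (17,2) (19,9) (16,17) (7,19) (5,18)]
2. After x ≤ 18: [(5,1/2) (17,2) (18,11/2) (18,35/3) (16,17) (7,19) (5,18)]
3. After y ≥ 5: [(5,5) (125/7,5) (18,11/2) (18,35/3) (16,17) (7,19) (5,18)]
4. After y ≤ 12: [(5,12) (5,5) (125/7,5) (18,11/2) (18,35/3) (143/8,12)]
5. Canonical ring: [(5,5) (125/7,5) (18,11/2) (18,35/3) (143/8,12) (5,12)]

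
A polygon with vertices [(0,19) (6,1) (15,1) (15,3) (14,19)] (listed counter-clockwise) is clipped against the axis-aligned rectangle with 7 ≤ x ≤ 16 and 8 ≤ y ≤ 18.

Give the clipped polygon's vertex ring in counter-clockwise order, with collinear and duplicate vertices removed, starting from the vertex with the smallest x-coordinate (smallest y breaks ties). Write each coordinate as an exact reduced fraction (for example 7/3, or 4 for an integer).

1. After x ≥ 7: [(7,19) (7,1) (15,1) (15,3) (14,19)]
2. After x ≤ 16: [(7,19) (7,1) (15,1) (15,3) (14,19)]
3. After y ≥ 8: [(7,19) (7,8) (235/16,8) (14,19)]
4. After y ≤ 18: [(7,18) (7,8) (235/16,8) (225/16,18)]
5. Canonical ring: [(7,8) (235/16,8) (225/16,18) (7,18)]

Clipped polygon: [(7,8) (235/16,8) (225/16,18) (7,18)]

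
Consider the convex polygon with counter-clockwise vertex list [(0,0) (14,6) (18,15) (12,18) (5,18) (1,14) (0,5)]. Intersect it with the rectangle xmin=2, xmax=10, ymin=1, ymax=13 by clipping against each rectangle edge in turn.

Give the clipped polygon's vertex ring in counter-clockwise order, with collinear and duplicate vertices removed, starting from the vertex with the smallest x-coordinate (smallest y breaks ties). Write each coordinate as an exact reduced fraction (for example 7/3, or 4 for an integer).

1. After x ≥ 2: [(2,6/7) (14,6) (18,15) (12,18) (5,18) (2,15)]
2. After x ≤ 10: [(2,6/7) (10,30/7) (10,18) (5,18) (2,15)]
3. After y ≥ 1: [(2,1) (7/3,1) (10,30/7) (10,18) (5,18) (2,15)]
4. After y ≤ 13: [(2,13) (2,1) (7/3,1) (10,30/7) (10,13)]
5. Canonical ring: [(2,1) (7/3,1) (10,30/7) (10,13) (2,13)]

Clipped polygon: [(2,1) (7/3,1) (10,30/7) (10,13) (2,13)]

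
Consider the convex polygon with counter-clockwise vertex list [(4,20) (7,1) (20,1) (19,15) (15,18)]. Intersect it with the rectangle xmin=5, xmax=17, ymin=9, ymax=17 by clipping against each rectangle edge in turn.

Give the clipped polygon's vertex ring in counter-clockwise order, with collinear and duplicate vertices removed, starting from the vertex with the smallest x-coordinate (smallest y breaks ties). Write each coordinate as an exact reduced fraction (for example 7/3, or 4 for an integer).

Clipped polygon: [(5,41/3) (109/19,9) (17,9) (17,33/2) (49/3,17) (5,17)]

1. After x ≥ 5: [(5,218/11) (5,41/3) (7,1) (20,1) (19,15) (15,18)]
2. After x ≤ 17: [(5,218/11) (5,41/3) (7,1) (17,1) (17,33/2) (15,18)]
3. After y ≥ 9: [(5,218/11) (5,41/3) (109/19,9) (17,9) (17,33/2) (15,18)]
4. After y ≤ 17: [(5,17) (5,41/3) (109/19,9) (17,9) (17,33/2) (49/3,17)]
5. Canonical ring: [(5,41/3) (109/19,9) (17,9) (17,33/2) (49/3,17) (5,17)]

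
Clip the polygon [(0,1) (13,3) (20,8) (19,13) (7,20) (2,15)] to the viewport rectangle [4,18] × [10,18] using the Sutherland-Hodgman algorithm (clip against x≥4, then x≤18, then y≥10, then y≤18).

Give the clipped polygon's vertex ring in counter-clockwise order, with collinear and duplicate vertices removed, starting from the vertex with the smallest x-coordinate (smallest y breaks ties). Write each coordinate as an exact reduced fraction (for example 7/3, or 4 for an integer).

Clipped polygon: [(4,10) (18,10) (18,163/12) (73/7,18) (5,18) (4,17)]

1. After x ≥ 4: [(4,21/13) (13,3) (20,8) (19,13) (7,20) (4,17)]
2. After x ≤ 18: [(4,21/13) (13,3) (18,46/7) (18,163/12) (7,20) (4,17)]
3. After y ≥ 10: [(4,10) (18,10) (18,163/12) (7,20) (4,17)]
4. After y ≤ 18: [(4,10) (18,10) (18,163/12) (73/7,18) (5,18) (4,17)]
5. Canonical ring: [(4,10) (18,10) (18,163/12) (73/7,18) (5,18) (4,17)]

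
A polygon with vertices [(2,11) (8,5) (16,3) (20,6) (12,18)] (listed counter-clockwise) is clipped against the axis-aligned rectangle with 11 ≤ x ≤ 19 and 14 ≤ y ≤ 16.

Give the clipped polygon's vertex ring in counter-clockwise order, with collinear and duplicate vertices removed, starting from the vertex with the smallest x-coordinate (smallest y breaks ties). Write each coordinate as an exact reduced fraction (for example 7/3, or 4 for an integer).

Clipped polygon: [(11,14) (44/3,14) (40/3,16) (11,16)]

1. After x ≥ 11: [(11,173/10) (11,17/4) (16,3) (20,6) (12,18)]
2. After x ≤ 19: [(11,173/10) (11,17/4) (16,3) (19,21/4) (19,15/2) (12,18)]
3. After y ≥ 14: [(11,173/10) (11,14) (44/3,14) (12,18)]
4. After y ≤ 16: [(11,16) (11,14) (44/3,14) (40/3,16)]
5. Canonical ring: [(11,14) (44/3,14) (40/3,16) (11,16)]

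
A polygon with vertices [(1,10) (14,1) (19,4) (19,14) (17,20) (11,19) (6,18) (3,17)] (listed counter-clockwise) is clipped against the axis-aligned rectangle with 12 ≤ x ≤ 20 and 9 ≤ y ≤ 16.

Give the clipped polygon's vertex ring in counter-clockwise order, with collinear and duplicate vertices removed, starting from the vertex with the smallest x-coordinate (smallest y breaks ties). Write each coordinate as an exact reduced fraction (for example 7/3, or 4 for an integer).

1. After x ≥ 12: [(12,31/13) (14,1) (19,4) (19,14) (17,20) (12,115/6)]
2. After x ≤ 20: [(12,31/13) (14,1) (19,4) (19,14) (17,20) (12,115/6)]
3. After y ≥ 9: [(12,9) (19,9) (19,14) (17,20) (12,115/6)]
4. After y ≤ 16: [(12,16) (12,9) (19,9) (19,14) (55/3,16)]
5. Canonical ring: [(12,9) (19,9) (19,14) (55/3,16) (12,16)]

Clipped polygon: [(12,9) (19,9) (19,14) (55/3,16) (12,16)]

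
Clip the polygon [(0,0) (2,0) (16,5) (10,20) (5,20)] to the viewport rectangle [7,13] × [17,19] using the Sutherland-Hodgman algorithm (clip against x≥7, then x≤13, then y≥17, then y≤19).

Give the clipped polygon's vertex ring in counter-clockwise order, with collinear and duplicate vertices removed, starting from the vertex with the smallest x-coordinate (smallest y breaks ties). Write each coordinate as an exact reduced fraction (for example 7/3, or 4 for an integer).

Clipped polygon: [(7,17) (56/5,17) (52/5,19) (7,19)]

1. After x ≥ 7: [(7,25/14) (16,5) (10,20) (7,20)]
2. After x ≤ 13: [(7,25/14) (13,55/14) (13,25/2) (10,20) (7,20)]
3. After y ≥ 17: [(7,17) (56/5,17) (10,20) (7,20)]
4. After y ≤ 19: [(7,19) (7,17) (56/5,17) (52/5,19)]
5. Canonical ring: [(7,17) (56/5,17) (52/5,19) (7,19)]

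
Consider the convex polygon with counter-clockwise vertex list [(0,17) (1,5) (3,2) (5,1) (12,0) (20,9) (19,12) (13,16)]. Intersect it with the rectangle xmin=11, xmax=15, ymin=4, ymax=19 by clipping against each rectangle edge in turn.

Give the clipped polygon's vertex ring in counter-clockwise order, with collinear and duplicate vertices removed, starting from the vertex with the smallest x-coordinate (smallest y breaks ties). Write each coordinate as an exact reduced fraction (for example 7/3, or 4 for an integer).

Clipped polygon: [(11,4) (15,4) (15,44/3) (13,16) (11,210/13)]

1. After x ≥ 11: [(11,210/13) (11,1/7) (12,0) (20,9) (19,12) (13,16)]
2. After x ≤ 15: [(11,210/13) (11,1/7) (12,0) (15,27/8) (15,44/3) (13,16)]
3. After y ≥ 4: [(11,210/13) (11,4) (15,4) (15,44/3) (13,16)]
4. After y ≤ 19: [(11,210/13) (11,4) (15,4) (15,44/3) (13,16)]
5. Canonical ring: [(11,4) (15,4) (15,44/3) (13,16) (11,210/13)]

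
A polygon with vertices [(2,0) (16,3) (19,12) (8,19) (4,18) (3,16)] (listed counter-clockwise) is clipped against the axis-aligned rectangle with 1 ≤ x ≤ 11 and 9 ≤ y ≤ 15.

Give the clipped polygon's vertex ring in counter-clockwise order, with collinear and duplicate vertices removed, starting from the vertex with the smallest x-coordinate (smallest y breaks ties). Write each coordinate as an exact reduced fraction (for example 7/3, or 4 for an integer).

Clipped polygon: [(41/16,9) (11,9) (11,15) (47/16,15)]

1. After x ≥ 1: [(2,0) (16,3) (19,12) (8,19) (4,18) (3,16)]
2. After x ≤ 11: [(2,0) (11,27/14) (11,188/11) (8,19) (4,18) (3,16)]
3. After y ≥ 9: [(41/16,9) (11,9) (11,188/11) (8,19) (4,18) (3,16)]
4. After y ≤ 15: [(47/16,15) (41/16,9) (11,9) (11,15)]
5. Canonical ring: [(41/16,9) (11,9) (11,15) (47/16,15)]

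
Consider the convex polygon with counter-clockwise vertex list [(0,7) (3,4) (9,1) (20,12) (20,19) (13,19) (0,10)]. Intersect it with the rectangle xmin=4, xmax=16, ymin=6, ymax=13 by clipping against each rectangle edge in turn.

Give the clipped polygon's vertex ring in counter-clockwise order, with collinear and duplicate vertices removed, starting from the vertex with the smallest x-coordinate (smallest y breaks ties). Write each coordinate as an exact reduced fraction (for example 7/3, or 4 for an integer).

Clipped polygon: [(4,6) (14,6) (16,8) (16,13) (13/3,13) (4,166/13)]

1. After x ≥ 4: [(4,7/2) (9,1) (20,12) (20,19) (13,19) (4,166/13)]
2. After x ≤ 16: [(4,7/2) (9,1) (16,8) (16,19) (13,19) (4,166/13)]
3. After y ≥ 6: [(4,6) (14,6) (16,8) (16,19) (13,19) (4,166/13)]
4. After y ≤ 13: [(4,6) (14,6) (16,8) (16,13) (13/3,13) (4,166/13)]
5. Canonical ring: [(4,6) (14,6) (16,8) (16,13) (13/3,13) (4,166/13)]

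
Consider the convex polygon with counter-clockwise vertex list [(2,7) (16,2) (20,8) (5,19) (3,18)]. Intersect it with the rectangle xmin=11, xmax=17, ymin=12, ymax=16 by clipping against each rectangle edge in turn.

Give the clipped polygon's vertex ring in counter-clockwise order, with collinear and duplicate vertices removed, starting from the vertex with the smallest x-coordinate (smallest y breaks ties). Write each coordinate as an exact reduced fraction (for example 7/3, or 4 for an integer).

Clipped polygon: [(11,12) (160/11,12) (11,73/5)]

1. After x ≥ 11: [(11,53/14) (16,2) (20,8) (11,73/5)]
2. After x ≤ 17: [(11,53/14) (16,2) (17,7/2) (17,51/5) (11,73/5)]
3. After y ≥ 12: [(11,12) (160/11,12) (11,73/5)]
4. After y ≤ 16: [(11,12) (160/11,12) (11,73/5)]
5. Canonical ring: [(11,12) (160/11,12) (11,73/5)]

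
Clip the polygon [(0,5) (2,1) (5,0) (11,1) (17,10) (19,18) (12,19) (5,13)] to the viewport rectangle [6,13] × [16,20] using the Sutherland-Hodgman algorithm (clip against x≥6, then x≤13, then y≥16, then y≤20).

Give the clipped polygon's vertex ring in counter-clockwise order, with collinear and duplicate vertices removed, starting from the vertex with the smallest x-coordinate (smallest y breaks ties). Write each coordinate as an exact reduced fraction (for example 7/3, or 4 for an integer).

1. After x ≥ 6: [(6,1/6) (11,1) (17,10) (19,18) (12,19) (6,97/7)]
2. After x ≤ 13: [(6,1/6) (11,1) (13,4) (13,132/7) (12,19) (6,97/7)]
3. After y ≥ 16: [(13,16) (13,132/7) (12,19) (17/2,16)]
4. After y ≤ 20: [(13,16) (13,132/7) (12,19) (17/2,16)]
5. Canonical ring: [(17/2,16) (13,16) (13,132/7) (12,19)]

Clipped polygon: [(17/2,16) (13,16) (13,132/7) (12,19)]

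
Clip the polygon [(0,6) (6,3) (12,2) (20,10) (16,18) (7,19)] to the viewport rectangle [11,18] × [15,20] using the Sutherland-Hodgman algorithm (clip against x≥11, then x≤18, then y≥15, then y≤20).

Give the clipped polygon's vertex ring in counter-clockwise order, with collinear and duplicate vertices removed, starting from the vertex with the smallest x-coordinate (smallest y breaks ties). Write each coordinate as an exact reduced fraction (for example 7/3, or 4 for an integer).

Clipped polygon: [(11,15) (35/2,15) (16,18) (11,167/9)]

1. After x ≥ 11: [(11,13/6) (12,2) (20,10) (16,18) (11,167/9)]
2. After x ≤ 18: [(11,13/6) (12,2) (18,8) (18,14) (16,18) (11,167/9)]
3. After y ≥ 15: [(11,15) (35/2,15) (16,18) (11,167/9)]
4. After y ≤ 20: [(11,15) (35/2,15) (16,18) (11,167/9)]
5. Canonical ring: [(11,15) (35/2,15) (16,18) (11,167/9)]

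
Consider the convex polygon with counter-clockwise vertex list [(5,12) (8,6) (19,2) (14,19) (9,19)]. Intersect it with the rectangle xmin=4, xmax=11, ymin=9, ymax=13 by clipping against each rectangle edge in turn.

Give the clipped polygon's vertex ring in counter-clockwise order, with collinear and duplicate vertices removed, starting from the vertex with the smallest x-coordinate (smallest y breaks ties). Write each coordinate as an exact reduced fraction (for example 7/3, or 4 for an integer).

1. After x ≥ 4: [(5,12) (8,6) (19,2) (14,19) (9,19)]
2. After x ≤ 11: [(5,12) (8,6) (11,54/11) (11,19) (9,19)]
3. After y ≥ 9: [(5,12) (13/2,9) (11,9) (11,19) (9,19)]
4. After y ≤ 13: [(39/7,13) (5,12) (13/2,9) (11,9) (11,13)]
5. Canonical ring: [(5,12) (13/2,9) (11,9) (11,13) (39/7,13)]

Clipped polygon: [(5,12) (13/2,9) (11,9) (11,13) (39/7,13)]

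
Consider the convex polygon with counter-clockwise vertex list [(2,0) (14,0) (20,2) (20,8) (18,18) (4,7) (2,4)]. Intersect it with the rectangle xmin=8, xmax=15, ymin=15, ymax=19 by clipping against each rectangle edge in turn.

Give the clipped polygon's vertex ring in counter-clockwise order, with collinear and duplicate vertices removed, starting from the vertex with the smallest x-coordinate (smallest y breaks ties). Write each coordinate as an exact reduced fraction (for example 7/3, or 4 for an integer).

Clipped polygon: [(156/11,15) (15,15) (15,219/14)]

1. After x ≥ 8: [(8,0) (14,0) (20,2) (20,8) (18,18) (8,71/7)]
2. After x ≤ 15: [(8,0) (14,0) (15,1/3) (15,219/14) (8,71/7)]
3. After y ≥ 15: [(15,15) (15,219/14) (156/11,15)]
4. After y ≤ 19: [(15,15) (15,219/14) (156/11,15)]
5. Canonical ring: [(156/11,15) (15,15) (15,219/14)]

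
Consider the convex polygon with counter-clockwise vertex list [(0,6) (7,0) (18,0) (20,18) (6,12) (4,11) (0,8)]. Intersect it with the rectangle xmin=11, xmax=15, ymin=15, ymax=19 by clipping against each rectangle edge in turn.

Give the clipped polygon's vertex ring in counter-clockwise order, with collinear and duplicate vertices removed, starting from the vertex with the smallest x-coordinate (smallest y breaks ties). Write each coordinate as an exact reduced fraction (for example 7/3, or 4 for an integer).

Clipped polygon: [(13,15) (15,15) (15,111/7)]

1. After x ≥ 11: [(11,0) (18,0) (20,18) (11,99/7)]
2. After x ≤ 15: [(11,0) (15,0) (15,111/7) (11,99/7)]
3. After y ≥ 15: [(15,15) (15,111/7) (13,15)]
4. After y ≤ 19: [(15,15) (15,111/7) (13,15)]
5. Canonical ring: [(13,15) (15,15) (15,111/7)]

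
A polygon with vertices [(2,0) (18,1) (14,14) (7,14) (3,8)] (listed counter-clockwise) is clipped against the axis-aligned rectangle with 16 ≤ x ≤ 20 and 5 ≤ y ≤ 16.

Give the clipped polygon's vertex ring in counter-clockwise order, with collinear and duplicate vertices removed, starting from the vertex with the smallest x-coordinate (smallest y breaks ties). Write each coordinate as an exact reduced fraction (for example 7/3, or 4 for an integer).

1. After x ≥ 16: [(16,7/8) (18,1) (16,15/2)]
2. After x ≤ 20: [(16,7/8) (18,1) (16,15/2)]
3. After y ≥ 5: [(16,5) (218/13,5) (16,15/2)]
4. After y ≤ 16: [(16,5) (218/13,5) (16,15/2)]
5. Canonical ring: [(16,5) (218/13,5) (16,15/2)]

Clipped polygon: [(16,5) (218/13,5) (16,15/2)]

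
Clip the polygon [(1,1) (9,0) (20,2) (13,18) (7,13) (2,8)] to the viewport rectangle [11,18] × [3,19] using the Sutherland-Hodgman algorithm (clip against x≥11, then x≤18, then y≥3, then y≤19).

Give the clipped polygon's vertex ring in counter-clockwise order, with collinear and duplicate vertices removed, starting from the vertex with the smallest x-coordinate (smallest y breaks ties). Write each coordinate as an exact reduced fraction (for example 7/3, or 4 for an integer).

1. After x ≥ 11: [(11,4/11) (20,2) (13,18) (11,49/3)]
2. After x ≤ 18: [(11,4/11) (18,18/11) (18,46/7) (13,18) (11,49/3)]
3. After y ≥ 3: [(11,3) (18,3) (18,46/7) (13,18) (11,49/3)]
4. After y ≤ 19: [(11,3) (18,3) (18,46/7) (13,18) (11,49/3)]
5. Canonical ring: [(11,3) (18,3) (18,46/7) (13,18) (11,49/3)]

Clipped polygon: [(11,3) (18,3) (18,46/7) (13,18) (11,49/3)]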